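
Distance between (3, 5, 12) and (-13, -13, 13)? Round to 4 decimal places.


d = sqrt((-13-3)^2 + (-13-5)^2 + (13-12)^2) = 24.1039

24.1039


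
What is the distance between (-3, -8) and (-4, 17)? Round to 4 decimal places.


d = sqrt((-4--3)^2 + (17--8)^2) = 25.02

25.02


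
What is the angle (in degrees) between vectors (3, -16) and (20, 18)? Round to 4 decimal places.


dot = 3*20 + -16*18 = -228
|u| = 16.2788, |v| = 26.9072
cos(angle) = -0.5205
angle = 121.3676 degrees

121.3676 degrees


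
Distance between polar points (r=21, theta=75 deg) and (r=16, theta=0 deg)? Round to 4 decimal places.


d = sqrt(r1^2 + r2^2 - 2*r1*r2*cos(t2-t1))
d = sqrt(21^2 + 16^2 - 2*21*16*cos(0-75)) = 22.8708

22.8708


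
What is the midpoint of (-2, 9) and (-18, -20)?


Midpoint = ((-2+-18)/2, (9+-20)/2) = (-10, -5.5)

(-10, -5.5)


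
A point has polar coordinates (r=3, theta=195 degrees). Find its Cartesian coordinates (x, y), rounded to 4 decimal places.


x = 3 * cos(195) = -2.8978
y = 3 * sin(195) = -0.7765

(-2.8978, -0.7765)


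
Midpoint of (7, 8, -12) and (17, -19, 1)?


Midpoint = ((7+17)/2, (8+-19)/2, (-12+1)/2) = (12, -5.5, -5.5)

(12, -5.5, -5.5)


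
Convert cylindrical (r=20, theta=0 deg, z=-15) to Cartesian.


x = 20 * cos(0) = 20
y = 20 * sin(0) = 0
z = -15

(20, 0, -15)


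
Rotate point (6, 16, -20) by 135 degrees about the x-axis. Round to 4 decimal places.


x' = 6
y' = 16*cos(135) - -20*sin(135) = 2.8284
z' = 16*sin(135) + -20*cos(135) = 25.4558

(6, 2.8284, 25.4558)


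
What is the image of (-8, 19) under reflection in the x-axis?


Reflection across x-axis: (x, y) -> (x, -y)
(-8, 19) -> (-8, -19)

(-8, -19)


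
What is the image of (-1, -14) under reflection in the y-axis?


Reflection across y-axis: (x, y) -> (-x, y)
(-1, -14) -> (1, -14)

(1, -14)


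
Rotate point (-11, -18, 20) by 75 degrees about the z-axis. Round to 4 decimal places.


x' = -11*cos(75) - -18*sin(75) = 14.5397
y' = -11*sin(75) + -18*cos(75) = -15.2839
z' = 20

(14.5397, -15.2839, 20)


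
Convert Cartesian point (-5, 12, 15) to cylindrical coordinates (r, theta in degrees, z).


r = sqrt((-5)^2 + 12^2) = 13
theta = atan2(12, -5) = 112.6199 deg
z = 15

r = 13, theta = 112.6199 deg, z = 15


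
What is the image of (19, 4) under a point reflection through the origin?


Reflection through origin: (x, y) -> (-x, -y)
(19, 4) -> (-19, -4)

(-19, -4)


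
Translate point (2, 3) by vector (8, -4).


Translation: (x+dx, y+dy) = (2+8, 3+-4) = (10, -1)

(10, -1)


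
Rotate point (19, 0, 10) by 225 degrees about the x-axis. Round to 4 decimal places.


x' = 19
y' = 0*cos(225) - 10*sin(225) = 7.0711
z' = 0*sin(225) + 10*cos(225) = -7.0711

(19, 7.0711, -7.0711)


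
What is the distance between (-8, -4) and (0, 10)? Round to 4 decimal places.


d = sqrt((0--8)^2 + (10--4)^2) = 16.1245

16.1245


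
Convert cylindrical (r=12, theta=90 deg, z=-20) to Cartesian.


x = 12 * cos(90) = 0
y = 12 * sin(90) = 12
z = -20

(0, 12, -20)


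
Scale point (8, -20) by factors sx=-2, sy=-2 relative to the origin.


Scaling: (x*sx, y*sy) = (8*-2, -20*-2) = (-16, 40)

(-16, 40)


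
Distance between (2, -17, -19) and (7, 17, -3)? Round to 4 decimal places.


d = sqrt((7-2)^2 + (17--17)^2 + (-3--19)^2) = 37.9078

37.9078


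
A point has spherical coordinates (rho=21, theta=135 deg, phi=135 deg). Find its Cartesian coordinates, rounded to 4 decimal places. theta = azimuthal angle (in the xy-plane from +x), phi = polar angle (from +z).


x = 21 * sin(135) * cos(135) = -10.5
y = 21 * sin(135) * sin(135) = 10.5
z = 21 * cos(135) = -14.8492

(-10.5, 10.5, -14.8492)


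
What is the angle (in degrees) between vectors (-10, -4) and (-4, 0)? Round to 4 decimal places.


dot = -10*-4 + -4*0 = 40
|u| = 10.7703, |v| = 4
cos(angle) = 0.9285
angle = 21.8014 degrees

21.8014 degrees


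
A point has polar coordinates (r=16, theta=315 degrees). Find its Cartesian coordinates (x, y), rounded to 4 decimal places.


x = 16 * cos(315) = 11.3137
y = 16 * sin(315) = -11.3137

(11.3137, -11.3137)


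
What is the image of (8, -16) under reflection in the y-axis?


Reflection across y-axis: (x, y) -> (-x, y)
(8, -16) -> (-8, -16)

(-8, -16)


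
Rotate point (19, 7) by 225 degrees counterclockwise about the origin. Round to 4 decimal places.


x' = 19*cos(225) - 7*sin(225) = -8.4853
y' = 19*sin(225) + 7*cos(225) = -18.3848

(-8.4853, -18.3848)


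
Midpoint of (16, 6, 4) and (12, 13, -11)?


Midpoint = ((16+12)/2, (6+13)/2, (4+-11)/2) = (14, 9.5, -3.5)

(14, 9.5, -3.5)


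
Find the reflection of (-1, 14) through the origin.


Reflection through origin: (x, y) -> (-x, -y)
(-1, 14) -> (1, -14)

(1, -14)


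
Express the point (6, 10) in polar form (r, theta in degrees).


r = sqrt(6^2 + 10^2) = 11.6619
theta = atan2(10, 6) = 59.0362 degrees

r = 11.6619, theta = 59.0362 degrees


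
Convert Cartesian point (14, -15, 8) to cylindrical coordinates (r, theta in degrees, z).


r = sqrt(14^2 + (-15)^2) = 20.5183
theta = atan2(-15, 14) = 313.0251 deg
z = 8

r = 20.5183, theta = 313.0251 deg, z = 8


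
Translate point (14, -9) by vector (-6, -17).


Translation: (x+dx, y+dy) = (14+-6, -9+-17) = (8, -26)

(8, -26)


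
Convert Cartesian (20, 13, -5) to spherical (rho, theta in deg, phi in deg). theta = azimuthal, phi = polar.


rho = sqrt(20^2 + 13^2 + (-5)^2) = 24.3721
theta = atan2(13, 20) = 33.0239 deg
phi = acos(-5/24.3721) = 101.8384 deg

rho = 24.3721, theta = 33.0239 deg, phi = 101.8384 deg


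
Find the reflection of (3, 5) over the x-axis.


Reflection across x-axis: (x, y) -> (x, -y)
(3, 5) -> (3, -5)

(3, -5)


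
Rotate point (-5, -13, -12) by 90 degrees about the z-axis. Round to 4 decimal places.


x' = -5*cos(90) - -13*sin(90) = 13
y' = -5*sin(90) + -13*cos(90) = -5
z' = -12

(13, -5, -12)


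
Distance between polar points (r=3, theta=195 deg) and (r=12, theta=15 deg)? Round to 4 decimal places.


d = sqrt(r1^2 + r2^2 - 2*r1*r2*cos(t2-t1))
d = sqrt(3^2 + 12^2 - 2*3*12*cos(15-195)) = 15

15


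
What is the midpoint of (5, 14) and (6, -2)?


Midpoint = ((5+6)/2, (14+-2)/2) = (5.5, 6)

(5.5, 6)


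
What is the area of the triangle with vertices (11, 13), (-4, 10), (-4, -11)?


Area = |x1(y2-y3) + x2(y3-y1) + x3(y1-y2)| / 2
= |11*(10--11) + -4*(-11-13) + -4*(13-10)| / 2
= 157.5

157.5


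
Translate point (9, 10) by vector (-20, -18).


Translation: (x+dx, y+dy) = (9+-20, 10+-18) = (-11, -8)

(-11, -8)


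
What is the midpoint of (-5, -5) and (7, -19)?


Midpoint = ((-5+7)/2, (-5+-19)/2) = (1, -12)

(1, -12)


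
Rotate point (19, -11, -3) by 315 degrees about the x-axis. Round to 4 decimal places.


x' = 19
y' = -11*cos(315) - -3*sin(315) = -9.8995
z' = -11*sin(315) + -3*cos(315) = 5.6569

(19, -9.8995, 5.6569)


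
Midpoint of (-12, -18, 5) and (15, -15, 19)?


Midpoint = ((-12+15)/2, (-18+-15)/2, (5+19)/2) = (1.5, -16.5, 12)

(1.5, -16.5, 12)


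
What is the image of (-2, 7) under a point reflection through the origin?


Reflection through origin: (x, y) -> (-x, -y)
(-2, 7) -> (2, -7)

(2, -7)


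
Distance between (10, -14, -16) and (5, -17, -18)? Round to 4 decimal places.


d = sqrt((5-10)^2 + (-17--14)^2 + (-18--16)^2) = 6.1644

6.1644


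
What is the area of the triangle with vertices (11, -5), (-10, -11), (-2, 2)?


Area = |x1(y2-y3) + x2(y3-y1) + x3(y1-y2)| / 2
= |11*(-11-2) + -10*(2--5) + -2*(-5--11)| / 2
= 112.5

112.5


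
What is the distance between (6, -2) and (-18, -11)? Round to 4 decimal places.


d = sqrt((-18-6)^2 + (-11--2)^2) = 25.632

25.632


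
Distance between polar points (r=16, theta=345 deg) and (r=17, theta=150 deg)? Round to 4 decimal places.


d = sqrt(r1^2 + r2^2 - 2*r1*r2*cos(t2-t1))
d = sqrt(16^2 + 17^2 - 2*16*17*cos(150-345)) = 32.7179

32.7179


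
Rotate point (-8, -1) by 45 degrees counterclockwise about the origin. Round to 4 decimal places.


x' = -8*cos(45) - -1*sin(45) = -4.9497
y' = -8*sin(45) + -1*cos(45) = -6.364

(-4.9497, -6.364)


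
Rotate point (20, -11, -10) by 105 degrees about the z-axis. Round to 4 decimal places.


x' = 20*cos(105) - -11*sin(105) = 5.4488
y' = 20*sin(105) + -11*cos(105) = 22.1655
z' = -10

(5.4488, 22.1655, -10)


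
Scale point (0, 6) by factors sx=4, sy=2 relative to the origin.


Scaling: (x*sx, y*sy) = (0*4, 6*2) = (0, 12)

(0, 12)


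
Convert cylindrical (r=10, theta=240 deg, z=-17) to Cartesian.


x = 10 * cos(240) = -5
y = 10 * sin(240) = -8.6603
z = -17

(-5, -8.6603, -17)


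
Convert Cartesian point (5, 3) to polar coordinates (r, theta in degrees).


r = sqrt(5^2 + 3^2) = 5.831
theta = atan2(3, 5) = 30.9638 degrees

r = 5.831, theta = 30.9638 degrees


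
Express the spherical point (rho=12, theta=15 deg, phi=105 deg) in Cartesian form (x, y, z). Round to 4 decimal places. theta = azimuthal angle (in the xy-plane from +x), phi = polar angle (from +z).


x = 12 * sin(105) * cos(15) = 11.1962
y = 12 * sin(105) * sin(15) = 3
z = 12 * cos(105) = -3.1058

(11.1962, 3, -3.1058)


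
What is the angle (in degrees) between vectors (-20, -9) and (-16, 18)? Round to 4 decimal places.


dot = -20*-16 + -9*18 = 158
|u| = 21.9317, |v| = 24.0832
cos(angle) = 0.2991
angle = 72.5942 degrees

72.5942 degrees


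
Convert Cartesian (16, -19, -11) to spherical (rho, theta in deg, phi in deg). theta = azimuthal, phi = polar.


rho = sqrt(16^2 + (-19)^2 + (-11)^2) = 27.1662
theta = atan2(-19, 16) = 310.1009 deg
phi = acos(-11/27.1662) = 113.8858 deg

rho = 27.1662, theta = 310.1009 deg, phi = 113.8858 deg


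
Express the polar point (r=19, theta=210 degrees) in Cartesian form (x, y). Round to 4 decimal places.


x = 19 * cos(210) = -16.4545
y = 19 * sin(210) = -9.5

(-16.4545, -9.5)


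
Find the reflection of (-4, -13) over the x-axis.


Reflection across x-axis: (x, y) -> (x, -y)
(-4, -13) -> (-4, 13)

(-4, 13)


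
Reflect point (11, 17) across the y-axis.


Reflection across y-axis: (x, y) -> (-x, y)
(11, 17) -> (-11, 17)

(-11, 17)


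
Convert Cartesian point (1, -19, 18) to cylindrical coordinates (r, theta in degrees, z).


r = sqrt(1^2 + (-19)^2) = 19.0263
theta = atan2(-19, 1) = 273.0128 deg
z = 18

r = 19.0263, theta = 273.0128 deg, z = 18


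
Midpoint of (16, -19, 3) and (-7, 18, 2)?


Midpoint = ((16+-7)/2, (-19+18)/2, (3+2)/2) = (4.5, -0.5, 2.5)

(4.5, -0.5, 2.5)


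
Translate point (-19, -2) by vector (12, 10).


Translation: (x+dx, y+dy) = (-19+12, -2+10) = (-7, 8)

(-7, 8)


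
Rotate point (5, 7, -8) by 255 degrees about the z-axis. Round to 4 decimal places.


x' = 5*cos(255) - 7*sin(255) = 5.4674
y' = 5*sin(255) + 7*cos(255) = -6.6414
z' = -8

(5.4674, -6.6414, -8)


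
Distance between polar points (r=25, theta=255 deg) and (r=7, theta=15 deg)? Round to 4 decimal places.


d = sqrt(r1^2 + r2^2 - 2*r1*r2*cos(t2-t1))
d = sqrt(25^2 + 7^2 - 2*25*7*cos(15-255)) = 29.1376

29.1376


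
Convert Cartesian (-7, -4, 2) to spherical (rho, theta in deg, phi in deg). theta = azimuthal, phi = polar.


rho = sqrt((-7)^2 + (-4)^2 + 2^2) = 8.3066
theta = atan2(-4, -7) = 209.7449 deg
phi = acos(2/8.3066) = 76.0679 deg

rho = 8.3066, theta = 209.7449 deg, phi = 76.0679 deg


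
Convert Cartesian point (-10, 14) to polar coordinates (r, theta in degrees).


r = sqrt((-10)^2 + 14^2) = 17.2047
theta = atan2(14, -10) = 125.5377 degrees

r = 17.2047, theta = 125.5377 degrees


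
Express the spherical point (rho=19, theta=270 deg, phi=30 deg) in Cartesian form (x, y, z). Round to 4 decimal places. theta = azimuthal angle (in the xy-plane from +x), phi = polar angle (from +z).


x = 19 * sin(30) * cos(270) = 0
y = 19 * sin(30) * sin(270) = -9.5
z = 19 * cos(30) = 16.4545

(0, -9.5, 16.4545)


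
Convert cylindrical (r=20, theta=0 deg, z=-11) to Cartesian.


x = 20 * cos(0) = 20
y = 20 * sin(0) = 0
z = -11

(20, 0, -11)


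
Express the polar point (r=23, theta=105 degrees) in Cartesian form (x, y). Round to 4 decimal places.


x = 23 * cos(105) = -5.9528
y = 23 * sin(105) = 22.2163

(-5.9528, 22.2163)


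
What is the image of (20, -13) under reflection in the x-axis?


Reflection across x-axis: (x, y) -> (x, -y)
(20, -13) -> (20, 13)

(20, 13)


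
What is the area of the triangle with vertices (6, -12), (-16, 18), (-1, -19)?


Area = |x1(y2-y3) + x2(y3-y1) + x3(y1-y2)| / 2
= |6*(18--19) + -16*(-19--12) + -1*(-12-18)| / 2
= 182

182


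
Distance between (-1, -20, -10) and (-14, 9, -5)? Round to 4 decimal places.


d = sqrt((-14--1)^2 + (9--20)^2 + (-5--10)^2) = 32.1714

32.1714


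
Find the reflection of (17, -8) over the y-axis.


Reflection across y-axis: (x, y) -> (-x, y)
(17, -8) -> (-17, -8)

(-17, -8)


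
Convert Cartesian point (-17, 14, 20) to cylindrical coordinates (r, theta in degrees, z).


r = sqrt((-17)^2 + 14^2) = 22.0227
theta = atan2(14, -17) = 140.5275 deg
z = 20

r = 22.0227, theta = 140.5275 deg, z = 20


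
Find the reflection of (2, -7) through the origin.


Reflection through origin: (x, y) -> (-x, -y)
(2, -7) -> (-2, 7)

(-2, 7)


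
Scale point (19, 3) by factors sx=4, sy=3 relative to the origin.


Scaling: (x*sx, y*sy) = (19*4, 3*3) = (76, 9)

(76, 9)


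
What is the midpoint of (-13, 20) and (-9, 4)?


Midpoint = ((-13+-9)/2, (20+4)/2) = (-11, 12)

(-11, 12)


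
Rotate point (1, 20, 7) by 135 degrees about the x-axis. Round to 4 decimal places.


x' = 1
y' = 20*cos(135) - 7*sin(135) = -19.0919
z' = 20*sin(135) + 7*cos(135) = 9.1924

(1, -19.0919, 9.1924)


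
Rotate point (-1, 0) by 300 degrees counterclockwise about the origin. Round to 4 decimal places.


x' = -1*cos(300) - 0*sin(300) = -0.5
y' = -1*sin(300) + 0*cos(300) = 0.866

(-0.5, 0.866)


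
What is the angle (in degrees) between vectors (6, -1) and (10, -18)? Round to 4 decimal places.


dot = 6*10 + -1*-18 = 78
|u| = 6.0828, |v| = 20.5913
cos(angle) = 0.6227
angle = 51.4831 degrees

51.4831 degrees


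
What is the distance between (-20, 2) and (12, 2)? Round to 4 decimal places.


d = sqrt((12--20)^2 + (2-2)^2) = 32

32


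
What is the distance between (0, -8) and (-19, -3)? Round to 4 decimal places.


d = sqrt((-19-0)^2 + (-3--8)^2) = 19.6469

19.6469


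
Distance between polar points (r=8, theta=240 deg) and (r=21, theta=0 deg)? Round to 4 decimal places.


d = sqrt(r1^2 + r2^2 - 2*r1*r2*cos(t2-t1))
d = sqrt(8^2 + 21^2 - 2*8*21*cos(0-240)) = 25.9422

25.9422


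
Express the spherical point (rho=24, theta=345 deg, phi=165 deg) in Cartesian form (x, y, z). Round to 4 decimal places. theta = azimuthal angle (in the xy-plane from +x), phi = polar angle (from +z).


x = 24 * sin(165) * cos(345) = 6
y = 24 * sin(165) * sin(345) = -1.6077
z = 24 * cos(165) = -23.1822

(6, -1.6077, -23.1822)


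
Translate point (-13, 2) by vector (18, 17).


Translation: (x+dx, y+dy) = (-13+18, 2+17) = (5, 19)

(5, 19)


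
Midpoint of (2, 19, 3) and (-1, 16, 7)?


Midpoint = ((2+-1)/2, (19+16)/2, (3+7)/2) = (0.5, 17.5, 5)

(0.5, 17.5, 5)


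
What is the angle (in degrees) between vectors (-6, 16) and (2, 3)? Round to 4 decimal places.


dot = -6*2 + 16*3 = 36
|u| = 17.088, |v| = 3.6056
cos(angle) = 0.5843
angle = 54.2461 degrees

54.2461 degrees


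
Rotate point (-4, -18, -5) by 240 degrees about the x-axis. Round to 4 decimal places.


x' = -4
y' = -18*cos(240) - -5*sin(240) = 4.6699
z' = -18*sin(240) + -5*cos(240) = 18.0885

(-4, 4.6699, 18.0885)


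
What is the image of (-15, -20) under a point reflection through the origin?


Reflection through origin: (x, y) -> (-x, -y)
(-15, -20) -> (15, 20)

(15, 20)


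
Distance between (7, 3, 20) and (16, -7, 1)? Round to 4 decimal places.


d = sqrt((16-7)^2 + (-7-3)^2 + (1-20)^2) = 23.2809

23.2809


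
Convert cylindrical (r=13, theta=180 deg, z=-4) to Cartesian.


x = 13 * cos(180) = -13
y = 13 * sin(180) = 0
z = -4

(-13, 0, -4)


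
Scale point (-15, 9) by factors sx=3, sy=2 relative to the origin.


Scaling: (x*sx, y*sy) = (-15*3, 9*2) = (-45, 18)

(-45, 18)


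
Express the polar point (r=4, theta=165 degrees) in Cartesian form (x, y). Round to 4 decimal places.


x = 4 * cos(165) = -3.8637
y = 4 * sin(165) = 1.0353

(-3.8637, 1.0353)


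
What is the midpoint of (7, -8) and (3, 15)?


Midpoint = ((7+3)/2, (-8+15)/2) = (5, 3.5)

(5, 3.5)


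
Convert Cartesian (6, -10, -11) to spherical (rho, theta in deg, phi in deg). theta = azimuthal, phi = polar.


rho = sqrt(6^2 + (-10)^2 + (-11)^2) = 16.0312
theta = atan2(-10, 6) = 300.9638 deg
phi = acos(-11/16.0312) = 133.327 deg

rho = 16.0312, theta = 300.9638 deg, phi = 133.327 deg


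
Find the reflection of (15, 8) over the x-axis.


Reflection across x-axis: (x, y) -> (x, -y)
(15, 8) -> (15, -8)

(15, -8)


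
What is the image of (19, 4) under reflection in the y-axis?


Reflection across y-axis: (x, y) -> (-x, y)
(19, 4) -> (-19, 4)

(-19, 4)


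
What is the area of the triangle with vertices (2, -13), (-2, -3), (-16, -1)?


Area = |x1(y2-y3) + x2(y3-y1) + x3(y1-y2)| / 2
= |2*(-3--1) + -2*(-1--13) + -16*(-13--3)| / 2
= 66

66


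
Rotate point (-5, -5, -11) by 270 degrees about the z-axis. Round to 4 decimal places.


x' = -5*cos(270) - -5*sin(270) = -5
y' = -5*sin(270) + -5*cos(270) = 5
z' = -11

(-5, 5, -11)


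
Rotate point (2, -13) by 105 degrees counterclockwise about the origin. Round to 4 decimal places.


x' = 2*cos(105) - -13*sin(105) = 12.0394
y' = 2*sin(105) + -13*cos(105) = 5.2965

(12.0394, 5.2965)


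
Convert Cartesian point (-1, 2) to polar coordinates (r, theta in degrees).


r = sqrt((-1)^2 + 2^2) = 2.2361
theta = atan2(2, -1) = 116.5651 degrees

r = 2.2361, theta = 116.5651 degrees


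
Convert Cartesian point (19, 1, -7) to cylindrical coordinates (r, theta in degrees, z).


r = sqrt(19^2 + 1^2) = 19.0263
theta = atan2(1, 19) = 3.0128 deg
z = -7

r = 19.0263, theta = 3.0128 deg, z = -7


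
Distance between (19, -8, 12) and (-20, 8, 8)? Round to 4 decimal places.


d = sqrt((-20-19)^2 + (8--8)^2 + (8-12)^2) = 42.3438

42.3438


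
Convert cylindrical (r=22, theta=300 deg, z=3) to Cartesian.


x = 22 * cos(300) = 11
y = 22 * sin(300) = -19.0526
z = 3

(11, -19.0526, 3)


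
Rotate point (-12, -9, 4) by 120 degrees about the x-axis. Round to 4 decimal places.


x' = -12
y' = -9*cos(120) - 4*sin(120) = 1.0359
z' = -9*sin(120) + 4*cos(120) = -9.7942

(-12, 1.0359, -9.7942)


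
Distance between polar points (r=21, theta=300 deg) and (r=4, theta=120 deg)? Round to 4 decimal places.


d = sqrt(r1^2 + r2^2 - 2*r1*r2*cos(t2-t1))
d = sqrt(21^2 + 4^2 - 2*21*4*cos(120-300)) = 25

25


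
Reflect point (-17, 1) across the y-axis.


Reflection across y-axis: (x, y) -> (-x, y)
(-17, 1) -> (17, 1)

(17, 1)


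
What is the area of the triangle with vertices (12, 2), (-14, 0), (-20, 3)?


Area = |x1(y2-y3) + x2(y3-y1) + x3(y1-y2)| / 2
= |12*(0-3) + -14*(3-2) + -20*(2-0)| / 2
= 45

45


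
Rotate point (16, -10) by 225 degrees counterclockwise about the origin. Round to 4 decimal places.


x' = 16*cos(225) - -10*sin(225) = -18.3848
y' = 16*sin(225) + -10*cos(225) = -4.2426

(-18.3848, -4.2426)


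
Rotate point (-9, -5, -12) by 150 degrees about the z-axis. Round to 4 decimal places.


x' = -9*cos(150) - -5*sin(150) = 10.2942
y' = -9*sin(150) + -5*cos(150) = -0.1699
z' = -12

(10.2942, -0.1699, -12)


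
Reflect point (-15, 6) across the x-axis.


Reflection across x-axis: (x, y) -> (x, -y)
(-15, 6) -> (-15, -6)

(-15, -6)


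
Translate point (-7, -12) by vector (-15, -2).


Translation: (x+dx, y+dy) = (-7+-15, -12+-2) = (-22, -14)

(-22, -14)


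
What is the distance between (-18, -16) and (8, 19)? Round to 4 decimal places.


d = sqrt((8--18)^2 + (19--16)^2) = 43.6005

43.6005


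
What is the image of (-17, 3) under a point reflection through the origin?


Reflection through origin: (x, y) -> (-x, -y)
(-17, 3) -> (17, -3)

(17, -3)


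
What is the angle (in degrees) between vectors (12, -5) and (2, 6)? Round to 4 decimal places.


dot = 12*2 + -5*6 = -6
|u| = 13, |v| = 6.3246
cos(angle) = -0.073
angle = 94.1849 degrees

94.1849 degrees


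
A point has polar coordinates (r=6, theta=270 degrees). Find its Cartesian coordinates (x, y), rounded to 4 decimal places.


x = 6 * cos(270) = 0
y = 6 * sin(270) = -6

(0, -6)


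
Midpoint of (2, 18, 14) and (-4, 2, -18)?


Midpoint = ((2+-4)/2, (18+2)/2, (14+-18)/2) = (-1, 10, -2)

(-1, 10, -2)


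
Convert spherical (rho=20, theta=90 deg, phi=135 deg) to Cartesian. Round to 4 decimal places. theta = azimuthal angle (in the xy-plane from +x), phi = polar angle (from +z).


x = 20 * sin(135) * cos(90) = 0
y = 20 * sin(135) * sin(90) = 14.1421
z = 20 * cos(135) = -14.1421

(0, 14.1421, -14.1421)


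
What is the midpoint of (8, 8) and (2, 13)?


Midpoint = ((8+2)/2, (8+13)/2) = (5, 10.5)

(5, 10.5)


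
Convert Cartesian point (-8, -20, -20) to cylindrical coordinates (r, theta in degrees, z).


r = sqrt((-8)^2 + (-20)^2) = 21.5407
theta = atan2(-20, -8) = 248.1986 deg
z = -20

r = 21.5407, theta = 248.1986 deg, z = -20


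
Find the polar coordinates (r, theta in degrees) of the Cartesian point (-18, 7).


r = sqrt((-18)^2 + 7^2) = 19.3132
theta = atan2(7, -18) = 158.7495 degrees

r = 19.3132, theta = 158.7495 degrees


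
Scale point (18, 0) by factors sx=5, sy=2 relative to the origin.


Scaling: (x*sx, y*sy) = (18*5, 0*2) = (90, 0)

(90, 0)


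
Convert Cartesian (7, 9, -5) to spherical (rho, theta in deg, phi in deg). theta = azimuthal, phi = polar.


rho = sqrt(7^2 + 9^2 + (-5)^2) = 12.4499
theta = atan2(9, 7) = 52.125 deg
phi = acos(-5/12.4499) = 113.6788 deg

rho = 12.4499, theta = 52.125 deg, phi = 113.6788 deg


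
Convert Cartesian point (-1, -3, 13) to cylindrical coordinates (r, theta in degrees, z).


r = sqrt((-1)^2 + (-3)^2) = 3.1623
theta = atan2(-3, -1) = 251.5651 deg
z = 13

r = 3.1623, theta = 251.5651 deg, z = 13


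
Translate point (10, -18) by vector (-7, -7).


Translation: (x+dx, y+dy) = (10+-7, -18+-7) = (3, -25)

(3, -25)


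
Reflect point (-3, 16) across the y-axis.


Reflection across y-axis: (x, y) -> (-x, y)
(-3, 16) -> (3, 16)

(3, 16)


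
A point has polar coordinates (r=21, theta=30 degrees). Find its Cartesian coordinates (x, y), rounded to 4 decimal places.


x = 21 * cos(30) = 18.1865
y = 21 * sin(30) = 10.5

(18.1865, 10.5)


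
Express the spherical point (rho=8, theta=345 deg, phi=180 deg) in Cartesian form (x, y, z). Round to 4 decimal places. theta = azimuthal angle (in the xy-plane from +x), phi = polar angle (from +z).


x = 8 * sin(180) * cos(345) = 0
y = 8 * sin(180) * sin(345) = 0
z = 8 * cos(180) = -8

(0, 0, -8)


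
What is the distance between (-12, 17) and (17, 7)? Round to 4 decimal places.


d = sqrt((17--12)^2 + (7-17)^2) = 30.6757

30.6757


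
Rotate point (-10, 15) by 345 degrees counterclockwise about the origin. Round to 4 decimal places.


x' = -10*cos(345) - 15*sin(345) = -5.777
y' = -10*sin(345) + 15*cos(345) = 17.0771

(-5.777, 17.0771)


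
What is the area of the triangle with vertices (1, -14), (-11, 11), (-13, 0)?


Area = |x1(y2-y3) + x2(y3-y1) + x3(y1-y2)| / 2
= |1*(11-0) + -11*(0--14) + -13*(-14-11)| / 2
= 91

91


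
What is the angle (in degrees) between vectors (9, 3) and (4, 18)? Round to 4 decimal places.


dot = 9*4 + 3*18 = 90
|u| = 9.4868, |v| = 18.4391
cos(angle) = 0.5145
angle = 59.0362 degrees

59.0362 degrees


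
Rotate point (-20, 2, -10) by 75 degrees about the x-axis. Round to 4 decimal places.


x' = -20
y' = 2*cos(75) - -10*sin(75) = 10.1769
z' = 2*sin(75) + -10*cos(75) = -0.6563

(-20, 10.1769, -0.6563)


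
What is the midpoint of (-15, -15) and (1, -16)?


Midpoint = ((-15+1)/2, (-15+-16)/2) = (-7, -15.5)

(-7, -15.5)


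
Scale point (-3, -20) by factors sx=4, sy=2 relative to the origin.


Scaling: (x*sx, y*sy) = (-3*4, -20*2) = (-12, -40)

(-12, -40)


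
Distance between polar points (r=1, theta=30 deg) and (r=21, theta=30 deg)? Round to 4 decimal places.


d = sqrt(r1^2 + r2^2 - 2*r1*r2*cos(t2-t1))
d = sqrt(1^2 + 21^2 - 2*1*21*cos(30-30)) = 20

20


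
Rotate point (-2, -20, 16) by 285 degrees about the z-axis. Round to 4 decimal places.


x' = -2*cos(285) - -20*sin(285) = -19.8362
y' = -2*sin(285) + -20*cos(285) = -3.2445
z' = 16

(-19.8362, -3.2445, 16)


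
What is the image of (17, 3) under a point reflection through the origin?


Reflection through origin: (x, y) -> (-x, -y)
(17, 3) -> (-17, -3)

(-17, -3)


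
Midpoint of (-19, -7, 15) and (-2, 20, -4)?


Midpoint = ((-19+-2)/2, (-7+20)/2, (15+-4)/2) = (-10.5, 6.5, 5.5)

(-10.5, 6.5, 5.5)


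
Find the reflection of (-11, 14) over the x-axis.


Reflection across x-axis: (x, y) -> (x, -y)
(-11, 14) -> (-11, -14)

(-11, -14)


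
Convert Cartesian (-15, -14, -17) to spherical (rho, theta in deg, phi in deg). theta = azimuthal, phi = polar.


rho = sqrt((-15)^2 + (-14)^2 + (-17)^2) = 26.6458
theta = atan2(-14, -15) = 223.0251 deg
phi = acos(-17/26.6458) = 129.6427 deg

rho = 26.6458, theta = 223.0251 deg, phi = 129.6427 deg


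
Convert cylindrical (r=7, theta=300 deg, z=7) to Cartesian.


x = 7 * cos(300) = 3.5
y = 7 * sin(300) = -6.0622
z = 7

(3.5, -6.0622, 7)


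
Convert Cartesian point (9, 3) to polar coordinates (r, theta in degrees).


r = sqrt(9^2 + 3^2) = 9.4868
theta = atan2(3, 9) = 18.4349 degrees

r = 9.4868, theta = 18.4349 degrees


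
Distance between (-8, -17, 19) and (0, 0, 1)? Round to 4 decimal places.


d = sqrt((0--8)^2 + (0--17)^2 + (1-19)^2) = 26.0192

26.0192


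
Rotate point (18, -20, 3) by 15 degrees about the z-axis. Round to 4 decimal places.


x' = 18*cos(15) - -20*sin(15) = 22.563
y' = 18*sin(15) + -20*cos(15) = -14.6598
z' = 3

(22.563, -14.6598, 3)


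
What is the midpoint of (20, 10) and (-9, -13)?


Midpoint = ((20+-9)/2, (10+-13)/2) = (5.5, -1.5)

(5.5, -1.5)


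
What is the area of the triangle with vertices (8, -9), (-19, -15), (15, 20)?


Area = |x1(y2-y3) + x2(y3-y1) + x3(y1-y2)| / 2
= |8*(-15-20) + -19*(20--9) + 15*(-9--15)| / 2
= 370.5

370.5


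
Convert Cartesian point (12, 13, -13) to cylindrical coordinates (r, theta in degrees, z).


r = sqrt(12^2 + 13^2) = 17.6918
theta = atan2(13, 12) = 47.2906 deg
z = -13

r = 17.6918, theta = 47.2906 deg, z = -13


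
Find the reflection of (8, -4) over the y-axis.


Reflection across y-axis: (x, y) -> (-x, y)
(8, -4) -> (-8, -4)

(-8, -4)


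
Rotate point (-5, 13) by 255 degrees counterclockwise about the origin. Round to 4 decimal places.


x' = -5*cos(255) - 13*sin(255) = 13.8511
y' = -5*sin(255) + 13*cos(255) = 1.465

(13.8511, 1.465)


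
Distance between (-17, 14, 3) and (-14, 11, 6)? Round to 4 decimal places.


d = sqrt((-14--17)^2 + (11-14)^2 + (6-3)^2) = 5.1962

5.1962


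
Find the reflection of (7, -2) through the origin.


Reflection through origin: (x, y) -> (-x, -y)
(7, -2) -> (-7, 2)

(-7, 2)


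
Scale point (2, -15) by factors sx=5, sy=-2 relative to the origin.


Scaling: (x*sx, y*sy) = (2*5, -15*-2) = (10, 30)

(10, 30)


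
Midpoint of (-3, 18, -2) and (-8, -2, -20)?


Midpoint = ((-3+-8)/2, (18+-2)/2, (-2+-20)/2) = (-5.5, 8, -11)

(-5.5, 8, -11)


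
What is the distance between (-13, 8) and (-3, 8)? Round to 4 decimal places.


d = sqrt((-3--13)^2 + (8-8)^2) = 10

10


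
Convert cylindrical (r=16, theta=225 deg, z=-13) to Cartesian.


x = 16 * cos(225) = -11.3137
y = 16 * sin(225) = -11.3137
z = -13

(-11.3137, -11.3137, -13)


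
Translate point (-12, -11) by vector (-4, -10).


Translation: (x+dx, y+dy) = (-12+-4, -11+-10) = (-16, -21)

(-16, -21)


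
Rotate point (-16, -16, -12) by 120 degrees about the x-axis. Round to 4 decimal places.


x' = -16
y' = -16*cos(120) - -12*sin(120) = 18.3923
z' = -16*sin(120) + -12*cos(120) = -7.8564

(-16, 18.3923, -7.8564)


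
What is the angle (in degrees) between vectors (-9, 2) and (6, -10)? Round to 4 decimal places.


dot = -9*6 + 2*-10 = -74
|u| = 9.2195, |v| = 11.6619
cos(angle) = -0.6883
angle = 133.4926 degrees

133.4926 degrees


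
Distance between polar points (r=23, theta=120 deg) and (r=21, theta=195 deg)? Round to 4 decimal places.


d = sqrt(r1^2 + r2^2 - 2*r1*r2*cos(t2-t1))
d = sqrt(23^2 + 21^2 - 2*23*21*cos(195-120)) = 26.8325

26.8325


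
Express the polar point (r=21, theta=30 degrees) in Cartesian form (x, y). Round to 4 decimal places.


x = 21 * cos(30) = 18.1865
y = 21 * sin(30) = 10.5

(18.1865, 10.5)


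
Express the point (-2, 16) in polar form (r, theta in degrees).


r = sqrt((-2)^2 + 16^2) = 16.1245
theta = atan2(16, -2) = 97.125 degrees

r = 16.1245, theta = 97.125 degrees


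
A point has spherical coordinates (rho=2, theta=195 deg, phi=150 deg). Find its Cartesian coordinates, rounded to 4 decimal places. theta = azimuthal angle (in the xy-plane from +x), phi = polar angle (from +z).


x = 2 * sin(150) * cos(195) = -0.9659
y = 2 * sin(150) * sin(195) = -0.2588
z = 2 * cos(150) = -1.7321

(-0.9659, -0.2588, -1.7321)


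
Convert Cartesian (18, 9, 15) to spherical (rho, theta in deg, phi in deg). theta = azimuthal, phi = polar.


rho = sqrt(18^2 + 9^2 + 15^2) = 25.0998
theta = atan2(9, 18) = 26.5651 deg
phi = acos(15/25.0998) = 53.3008 deg

rho = 25.0998, theta = 26.5651 deg, phi = 53.3008 deg


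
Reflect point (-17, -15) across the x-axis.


Reflection across x-axis: (x, y) -> (x, -y)
(-17, -15) -> (-17, 15)

(-17, 15)


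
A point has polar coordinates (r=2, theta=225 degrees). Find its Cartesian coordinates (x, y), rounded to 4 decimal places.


x = 2 * cos(225) = -1.4142
y = 2 * sin(225) = -1.4142

(-1.4142, -1.4142)


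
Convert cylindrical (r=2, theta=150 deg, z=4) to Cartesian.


x = 2 * cos(150) = -1.7321
y = 2 * sin(150) = 1
z = 4

(-1.7321, 1, 4)


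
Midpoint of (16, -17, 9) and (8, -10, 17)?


Midpoint = ((16+8)/2, (-17+-10)/2, (9+17)/2) = (12, -13.5, 13)

(12, -13.5, 13)


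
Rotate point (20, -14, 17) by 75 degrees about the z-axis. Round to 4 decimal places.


x' = 20*cos(75) - -14*sin(75) = 18.6993
y' = 20*sin(75) + -14*cos(75) = 15.695
z' = 17

(18.6993, 15.695, 17)


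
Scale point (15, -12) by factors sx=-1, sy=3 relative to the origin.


Scaling: (x*sx, y*sy) = (15*-1, -12*3) = (-15, -36)

(-15, -36)


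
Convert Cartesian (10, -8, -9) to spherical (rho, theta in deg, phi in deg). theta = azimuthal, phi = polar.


rho = sqrt(10^2 + (-8)^2 + (-9)^2) = 15.6525
theta = atan2(-8, 10) = 321.3402 deg
phi = acos(-9/15.6525) = 125.0989 deg

rho = 15.6525, theta = 321.3402 deg, phi = 125.0989 deg


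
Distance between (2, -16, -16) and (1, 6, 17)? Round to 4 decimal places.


d = sqrt((1-2)^2 + (6--16)^2 + (17--16)^2) = 39.6737

39.6737


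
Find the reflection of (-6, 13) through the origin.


Reflection through origin: (x, y) -> (-x, -y)
(-6, 13) -> (6, -13)

(6, -13)


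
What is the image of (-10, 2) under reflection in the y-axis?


Reflection across y-axis: (x, y) -> (-x, y)
(-10, 2) -> (10, 2)

(10, 2)


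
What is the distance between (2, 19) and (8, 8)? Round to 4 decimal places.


d = sqrt((8-2)^2 + (8-19)^2) = 12.53

12.53


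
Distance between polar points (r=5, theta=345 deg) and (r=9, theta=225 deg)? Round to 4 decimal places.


d = sqrt(r1^2 + r2^2 - 2*r1*r2*cos(t2-t1))
d = sqrt(5^2 + 9^2 - 2*5*9*cos(225-345)) = 12.2882

12.2882


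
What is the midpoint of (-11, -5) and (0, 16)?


Midpoint = ((-11+0)/2, (-5+16)/2) = (-5.5, 5.5)

(-5.5, 5.5)


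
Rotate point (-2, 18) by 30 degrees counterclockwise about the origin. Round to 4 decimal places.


x' = -2*cos(30) - 18*sin(30) = -10.7321
y' = -2*sin(30) + 18*cos(30) = 14.5885

(-10.7321, 14.5885)


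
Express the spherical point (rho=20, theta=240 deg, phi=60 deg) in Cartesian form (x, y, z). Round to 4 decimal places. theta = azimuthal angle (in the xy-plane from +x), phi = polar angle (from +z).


x = 20 * sin(60) * cos(240) = -8.6603
y = 20 * sin(60) * sin(240) = -15
z = 20 * cos(60) = 10

(-8.6603, -15, 10)


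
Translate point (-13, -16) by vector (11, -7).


Translation: (x+dx, y+dy) = (-13+11, -16+-7) = (-2, -23)

(-2, -23)


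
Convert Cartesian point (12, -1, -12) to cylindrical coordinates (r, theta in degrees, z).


r = sqrt(12^2 + (-1)^2) = 12.0416
theta = atan2(-1, 12) = 355.2364 deg
z = -12

r = 12.0416, theta = 355.2364 deg, z = -12


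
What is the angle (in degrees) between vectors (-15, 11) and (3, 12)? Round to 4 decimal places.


dot = -15*3 + 11*12 = 87
|u| = 18.6011, |v| = 12.3693
cos(angle) = 0.3781
angle = 67.7824 degrees

67.7824 degrees


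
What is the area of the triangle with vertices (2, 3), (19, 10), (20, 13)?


Area = |x1(y2-y3) + x2(y3-y1) + x3(y1-y2)| / 2
= |2*(10-13) + 19*(13-3) + 20*(3-10)| / 2
= 22

22


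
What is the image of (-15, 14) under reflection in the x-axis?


Reflection across x-axis: (x, y) -> (x, -y)
(-15, 14) -> (-15, -14)

(-15, -14)


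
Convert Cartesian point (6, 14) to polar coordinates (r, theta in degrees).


r = sqrt(6^2 + 14^2) = 15.2315
theta = atan2(14, 6) = 66.8014 degrees

r = 15.2315, theta = 66.8014 degrees


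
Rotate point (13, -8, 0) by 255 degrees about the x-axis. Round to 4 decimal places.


x' = 13
y' = -8*cos(255) - 0*sin(255) = 2.0706
z' = -8*sin(255) + 0*cos(255) = 7.7274

(13, 2.0706, 7.7274)


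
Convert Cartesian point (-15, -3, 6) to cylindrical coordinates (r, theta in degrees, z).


r = sqrt((-15)^2 + (-3)^2) = 15.2971
theta = atan2(-3, -15) = 191.3099 deg
z = 6

r = 15.2971, theta = 191.3099 deg, z = 6


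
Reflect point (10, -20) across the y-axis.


Reflection across y-axis: (x, y) -> (-x, y)
(10, -20) -> (-10, -20)

(-10, -20)


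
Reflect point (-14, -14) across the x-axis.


Reflection across x-axis: (x, y) -> (x, -y)
(-14, -14) -> (-14, 14)

(-14, 14)


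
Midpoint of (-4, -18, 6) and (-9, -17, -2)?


Midpoint = ((-4+-9)/2, (-18+-17)/2, (6+-2)/2) = (-6.5, -17.5, 2)

(-6.5, -17.5, 2)


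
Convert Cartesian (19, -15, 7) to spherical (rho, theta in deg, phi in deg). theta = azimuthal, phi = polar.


rho = sqrt(19^2 + (-15)^2 + 7^2) = 25.1992
theta = atan2(-15, 19) = 321.7098 deg
phi = acos(7/25.1992) = 73.8719 deg

rho = 25.1992, theta = 321.7098 deg, phi = 73.8719 deg


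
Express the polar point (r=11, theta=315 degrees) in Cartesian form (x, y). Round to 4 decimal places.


x = 11 * cos(315) = 7.7782
y = 11 * sin(315) = -7.7782

(7.7782, -7.7782)


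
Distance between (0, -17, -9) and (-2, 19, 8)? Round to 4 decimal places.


d = sqrt((-2-0)^2 + (19--17)^2 + (8--9)^2) = 39.8623

39.8623


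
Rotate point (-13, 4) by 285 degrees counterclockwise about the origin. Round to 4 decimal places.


x' = -13*cos(285) - 4*sin(285) = 0.4991
y' = -13*sin(285) + 4*cos(285) = 13.5923

(0.4991, 13.5923)


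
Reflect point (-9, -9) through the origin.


Reflection through origin: (x, y) -> (-x, -y)
(-9, -9) -> (9, 9)

(9, 9)


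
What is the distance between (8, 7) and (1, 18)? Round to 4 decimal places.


d = sqrt((1-8)^2 + (18-7)^2) = 13.0384

13.0384


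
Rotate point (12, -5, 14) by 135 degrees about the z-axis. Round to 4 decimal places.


x' = 12*cos(135) - -5*sin(135) = -4.9497
y' = 12*sin(135) + -5*cos(135) = 12.0208
z' = 14

(-4.9497, 12.0208, 14)


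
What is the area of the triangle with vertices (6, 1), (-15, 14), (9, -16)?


Area = |x1(y2-y3) + x2(y3-y1) + x3(y1-y2)| / 2
= |6*(14--16) + -15*(-16-1) + 9*(1-14)| / 2
= 159

159


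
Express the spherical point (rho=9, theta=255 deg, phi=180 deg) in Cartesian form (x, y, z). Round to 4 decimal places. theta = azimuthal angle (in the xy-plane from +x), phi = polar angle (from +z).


x = 9 * sin(180) * cos(255) = 0
y = 9 * sin(180) * sin(255) = 0
z = 9 * cos(180) = -9

(0, 0, -9)


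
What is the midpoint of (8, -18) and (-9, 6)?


Midpoint = ((8+-9)/2, (-18+6)/2) = (-0.5, -6)

(-0.5, -6)


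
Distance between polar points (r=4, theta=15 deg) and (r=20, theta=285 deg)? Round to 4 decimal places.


d = sqrt(r1^2 + r2^2 - 2*r1*r2*cos(t2-t1))
d = sqrt(4^2 + 20^2 - 2*4*20*cos(285-15)) = 20.3961

20.3961


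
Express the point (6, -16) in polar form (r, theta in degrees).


r = sqrt(6^2 + (-16)^2) = 17.088
theta = atan2(-16, 6) = 290.556 degrees

r = 17.088, theta = 290.556 degrees


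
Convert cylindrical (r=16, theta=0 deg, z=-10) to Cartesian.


x = 16 * cos(0) = 16
y = 16 * sin(0) = 0
z = -10

(16, 0, -10)


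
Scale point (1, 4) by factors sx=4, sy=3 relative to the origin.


Scaling: (x*sx, y*sy) = (1*4, 4*3) = (4, 12)

(4, 12)


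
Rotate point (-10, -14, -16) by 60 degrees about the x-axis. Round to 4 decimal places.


x' = -10
y' = -14*cos(60) - -16*sin(60) = 6.8564
z' = -14*sin(60) + -16*cos(60) = -20.1244

(-10, 6.8564, -20.1244)


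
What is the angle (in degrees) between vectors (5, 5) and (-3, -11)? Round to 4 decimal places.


dot = 5*-3 + 5*-11 = -70
|u| = 7.0711, |v| = 11.4018
cos(angle) = -0.8682
angle = 150.2551 degrees

150.2551 degrees


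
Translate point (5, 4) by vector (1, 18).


Translation: (x+dx, y+dy) = (5+1, 4+18) = (6, 22)

(6, 22)


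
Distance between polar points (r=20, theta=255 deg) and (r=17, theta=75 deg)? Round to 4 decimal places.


d = sqrt(r1^2 + r2^2 - 2*r1*r2*cos(t2-t1))
d = sqrt(20^2 + 17^2 - 2*20*17*cos(75-255)) = 37

37


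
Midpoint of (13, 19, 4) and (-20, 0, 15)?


Midpoint = ((13+-20)/2, (19+0)/2, (4+15)/2) = (-3.5, 9.5, 9.5)

(-3.5, 9.5, 9.5)


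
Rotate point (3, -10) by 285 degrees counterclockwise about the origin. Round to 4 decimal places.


x' = 3*cos(285) - -10*sin(285) = -8.8828
y' = 3*sin(285) + -10*cos(285) = -5.486

(-8.8828, -5.486)


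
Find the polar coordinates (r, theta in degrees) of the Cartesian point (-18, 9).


r = sqrt((-18)^2 + 9^2) = 20.1246
theta = atan2(9, -18) = 153.4349 degrees

r = 20.1246, theta = 153.4349 degrees


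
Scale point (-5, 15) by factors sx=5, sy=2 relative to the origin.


Scaling: (x*sx, y*sy) = (-5*5, 15*2) = (-25, 30)

(-25, 30)


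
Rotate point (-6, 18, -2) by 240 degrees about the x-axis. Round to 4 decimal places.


x' = -6
y' = 18*cos(240) - -2*sin(240) = -10.7321
z' = 18*sin(240) + -2*cos(240) = -14.5885

(-6, -10.7321, -14.5885)


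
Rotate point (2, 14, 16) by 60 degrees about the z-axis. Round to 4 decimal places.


x' = 2*cos(60) - 14*sin(60) = -11.1244
y' = 2*sin(60) + 14*cos(60) = 8.7321
z' = 16

(-11.1244, 8.7321, 16)


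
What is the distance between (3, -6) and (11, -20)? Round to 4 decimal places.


d = sqrt((11-3)^2 + (-20--6)^2) = 16.1245

16.1245


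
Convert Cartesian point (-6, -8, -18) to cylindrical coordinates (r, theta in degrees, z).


r = sqrt((-6)^2 + (-8)^2) = 10
theta = atan2(-8, -6) = 233.1301 deg
z = -18

r = 10, theta = 233.1301 deg, z = -18


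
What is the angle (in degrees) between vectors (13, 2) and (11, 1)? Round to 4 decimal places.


dot = 13*11 + 2*1 = 145
|u| = 13.1529, |v| = 11.0454
cos(angle) = 0.9981
angle = 3.5517 degrees

3.5517 degrees
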